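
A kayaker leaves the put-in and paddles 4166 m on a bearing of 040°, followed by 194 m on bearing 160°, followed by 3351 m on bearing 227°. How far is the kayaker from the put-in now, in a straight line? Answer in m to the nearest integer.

Leg 1 (040°, 4166 m): east 4166 sin 40° = 2677.85, north 4166 cos 40° = 3191.34
Leg 2 (160°, 194 m): east 194 sin 160° = 66.35, north 194 cos 160° = -182.30
Leg 3 (227°, 3351 m): east 3351 sin 227° = -2450.77, north 3351 cos 227° = -2285.38
Net: 293.44 east, 723.66 north. Distance = √((293.44)² + (723.66)²) = 780.895 m.

781 m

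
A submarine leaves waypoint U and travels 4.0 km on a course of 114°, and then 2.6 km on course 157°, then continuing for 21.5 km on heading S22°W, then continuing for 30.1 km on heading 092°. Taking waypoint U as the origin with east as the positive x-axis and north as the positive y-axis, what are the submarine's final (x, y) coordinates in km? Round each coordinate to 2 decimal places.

(26.70, -25.01)

Leg 1 (114°, 4.0 km): east 4.0 sin 114° = 3.65, north 4.0 cos 114° = -1.63
Leg 2 (157°, 2.6 km): east 2.6 sin 157° = 1.02, north 2.6 cos 157° = -2.39
Leg 3 (S22°W, 21.5 km): east 21.5 sin 202° = -8.05, north 21.5 cos 202° = -19.93
Leg 4 (092°, 30.1 km): east 30.1 sin 92° = 30.08, north 30.1 cos 92° = -1.05
Summing: 26.70 km east, -25.01 km north → (26.70, -25.01).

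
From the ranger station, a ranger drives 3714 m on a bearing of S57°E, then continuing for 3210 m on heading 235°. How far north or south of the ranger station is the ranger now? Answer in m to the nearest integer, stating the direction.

Leg 1 (S57°E, 3714 m): east 3714 sin 123° = 3114.82, north 3714 cos 123° = -2022.79
Leg 2 (235°, 3210 m): east 3210 sin 235° = -2629.48, north 3210 cos 235° = -1841.18
Net north component: -3863.97 m.

3864 m south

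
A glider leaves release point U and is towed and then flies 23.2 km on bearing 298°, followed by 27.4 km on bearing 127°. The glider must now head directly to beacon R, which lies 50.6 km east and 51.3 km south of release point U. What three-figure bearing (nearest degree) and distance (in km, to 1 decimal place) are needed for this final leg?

Leg 1 (298°, 23.2 km): east 23.2 sin 298° = -20.48, north 23.2 cos 298° = 10.89
Leg 2 (127°, 27.4 km): east 27.4 sin 127° = 21.88, north 27.4 cos 127° = -16.49
Current position: (1.40, -5.60). Target: (50.6, -51.3). Remaining: Δeast = 49.20, Δnorth = -45.70.
Bearing = atan2(49.20, -45.70) mod 360° = 132.89°; distance = √((49.20)² + (-45.70)²) = 67.153 km.

133°, 67.2 km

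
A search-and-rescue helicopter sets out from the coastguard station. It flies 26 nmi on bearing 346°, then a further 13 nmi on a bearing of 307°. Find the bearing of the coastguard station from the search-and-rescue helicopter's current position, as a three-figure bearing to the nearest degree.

153°

Leg 1 (346°, 26 nmi): east 26 sin 346° = -6.29, north 26 cos 346° = 25.23
Leg 2 (307°, 13 nmi): east 13 sin 307° = -10.38, north 13 cos 307° = 7.82
Net displacement: -16.67 east, 33.05 north. Direction back to start is (16.67, -33.05): bearing = atan2(16.67, -33.05) mod 360° = 153.23° ≈ 153°.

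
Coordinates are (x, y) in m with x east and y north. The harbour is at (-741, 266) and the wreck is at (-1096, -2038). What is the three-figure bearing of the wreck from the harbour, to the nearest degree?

Δeast = -1096 − -741 = -355.00; Δnorth = -2038 − 266 = -2304.00.
Bearing = atan2(Δeast, Δnorth) mod 360° = 188.76° ≈ 189°.

189°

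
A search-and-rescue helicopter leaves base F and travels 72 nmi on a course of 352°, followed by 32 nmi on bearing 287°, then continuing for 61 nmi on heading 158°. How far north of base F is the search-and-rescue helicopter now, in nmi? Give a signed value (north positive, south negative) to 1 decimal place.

Leg 1 (352°, 72 nmi): east 72 sin 352° = -10.02, north 72 cos 352° = 71.30
Leg 2 (287°, 32 nmi): east 32 sin 287° = -30.60, north 32 cos 287° = 9.36
Leg 3 (158°, 61 nmi): east 61 sin 158° = 22.85, north 61 cos 158° = -56.56
Net north component: 24.10 nmi.

24.1 nmi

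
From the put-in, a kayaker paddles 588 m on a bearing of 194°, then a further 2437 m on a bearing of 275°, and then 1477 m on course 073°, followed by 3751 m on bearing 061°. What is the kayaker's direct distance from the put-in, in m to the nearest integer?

Leg 1 (194°, 588 m): east 588 sin 194° = -142.25, north 588 cos 194° = -570.53
Leg 2 (275°, 2437 m): east 2437 sin 275° = -2427.73, north 2437 cos 275° = 212.40
Leg 3 (073°, 1477 m): east 1477 sin 73° = 1412.46, north 1477 cos 73° = 431.83
Leg 4 (061°, 3751 m): east 3751 sin 61° = 3280.70, north 3751 cos 61° = 1818.52
Net: 2123.18 east, 1892.22 north. Distance = √((2123.18)² + (1892.22)²) = 2844.012 m.

2844 m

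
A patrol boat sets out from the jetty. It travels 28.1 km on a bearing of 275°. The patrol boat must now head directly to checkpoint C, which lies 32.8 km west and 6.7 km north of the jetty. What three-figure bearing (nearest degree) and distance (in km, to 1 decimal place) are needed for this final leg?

311°, 6.4 km

Leg 1 (275°, 28.1 km): east 28.1 sin 275° = -27.99, north 28.1 cos 275° = 2.45
Current position: (-27.99, 2.45). Target: (-32.8, 6.7). Remaining: Δeast = -4.81, Δnorth = 4.25.
Bearing = atan2(-4.81, 4.25) mod 360° = 311.49°; distance = √((-4.81)² + (4.25)²) = 6.417 km.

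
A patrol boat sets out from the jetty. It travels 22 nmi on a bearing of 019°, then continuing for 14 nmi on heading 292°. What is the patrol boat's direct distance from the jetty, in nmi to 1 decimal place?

Leg 1 (019°, 22 nmi): east 22 sin 19° = 7.16, north 22 cos 19° = 20.80
Leg 2 (292°, 14 nmi): east 14 sin 292° = -12.98, north 14 cos 292° = 5.24
Net: -5.82 east, 26.05 north. Distance = √((-5.82)² + (26.05)²) = 26.688 nmi.

26.7 nmi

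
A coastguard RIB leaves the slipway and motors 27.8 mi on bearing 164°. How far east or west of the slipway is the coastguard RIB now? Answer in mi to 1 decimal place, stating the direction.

Leg 1 (164°, 27.8 mi): east 27.8 sin 164° = 7.66, north 27.8 cos 164° = -26.72
Net east component: 7.66 mi.

7.7 mi east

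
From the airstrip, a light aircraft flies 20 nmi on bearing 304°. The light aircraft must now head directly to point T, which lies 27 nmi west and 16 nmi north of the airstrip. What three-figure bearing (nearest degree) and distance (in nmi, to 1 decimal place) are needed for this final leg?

Leg 1 (304°, 20 nmi): east 20 sin 304° = -16.58, north 20 cos 304° = 11.18
Current position: (-16.58, 11.18). Target: (-27, 16). Remaining: Δeast = -10.42, Δnorth = 4.82.
Bearing = atan2(-10.42, 4.82) mod 360° = 294.81°; distance = √((-10.42)² + (4.82)²) = 11.479 nmi.

295°, 11.5 nmi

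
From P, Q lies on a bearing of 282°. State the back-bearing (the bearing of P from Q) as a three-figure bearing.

Back-bearing = 282° − 180° = 102°.

102°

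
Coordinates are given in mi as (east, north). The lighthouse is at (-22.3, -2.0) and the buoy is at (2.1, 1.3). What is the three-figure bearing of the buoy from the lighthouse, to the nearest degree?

Δeast = 2.1 − -22.3 = 24.40; Δnorth = 1.3 − -2.0 = 3.30.
Bearing = atan2(Δeast, Δnorth) mod 360° = 82.30° ≈ 082°.

082°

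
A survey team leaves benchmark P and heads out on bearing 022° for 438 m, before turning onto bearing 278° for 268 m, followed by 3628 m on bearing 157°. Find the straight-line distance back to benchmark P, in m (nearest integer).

Leg 1 (022°, 438 m): east 438 sin 22° = 164.08, north 438 cos 22° = 406.11
Leg 2 (278°, 268 m): east 268 sin 278° = -265.39, north 268 cos 278° = 37.30
Leg 3 (157°, 3628 m): east 3628 sin 157° = 1417.57, north 3628 cos 157° = -3339.59
Net: 1316.26 east, -2896.19 north. Distance = √((1316.26)² + (-2896.19)²) = 3181.263 m.

3181 m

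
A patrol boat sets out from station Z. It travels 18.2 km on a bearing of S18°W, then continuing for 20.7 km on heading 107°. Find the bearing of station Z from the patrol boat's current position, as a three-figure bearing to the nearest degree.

Leg 1 (S18°W, 18.2 km): east 18.2 sin 198° = -5.62, north 18.2 cos 198° = -17.31
Leg 2 (107°, 20.7 km): east 20.7 sin 107° = 19.80, north 20.7 cos 107° = -6.05
Net displacement: 14.17 east, -23.36 north. Direction back to start is (-14.17, 23.36): bearing = atan2(-14.17, 23.36) mod 360° = 328.76° ≈ 329°.

329°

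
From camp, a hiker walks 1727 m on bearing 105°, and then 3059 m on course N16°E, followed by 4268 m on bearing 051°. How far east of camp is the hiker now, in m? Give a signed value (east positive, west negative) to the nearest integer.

Leg 1 (105°, 1727 m): east 1727 sin 105° = 1668.15, north 1727 cos 105° = -446.98
Leg 2 (N16°E, 3059 m): east 3059 sin 16° = 843.17, north 3059 cos 16° = 2940.50
Leg 3 (051°, 4268 m): east 4268 sin 51° = 3316.86, north 4268 cos 51° = 2685.94
Net east component: 5828.19 m.

5828 m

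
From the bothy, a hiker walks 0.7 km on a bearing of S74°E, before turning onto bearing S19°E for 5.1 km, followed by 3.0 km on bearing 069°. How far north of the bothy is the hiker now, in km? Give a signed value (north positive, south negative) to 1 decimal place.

Leg 1 (S74°E, 0.7 km): east 0.7 sin 106° = 0.67, north 0.7 cos 106° = -0.19
Leg 2 (S19°E, 5.1 km): east 5.1 sin 161° = 1.66, north 5.1 cos 161° = -4.82
Leg 3 (069°, 3.0 km): east 3.0 sin 69° = 2.80, north 3.0 cos 69° = 1.08
Net north component: -3.94 km.

-3.9 km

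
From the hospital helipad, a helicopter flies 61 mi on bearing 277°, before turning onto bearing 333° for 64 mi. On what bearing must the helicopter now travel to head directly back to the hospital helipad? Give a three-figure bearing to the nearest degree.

Leg 1 (277°, 61 mi): east 61 sin 277° = -60.55, north 61 cos 277° = 7.43
Leg 2 (333°, 64 mi): east 64 sin 333° = -29.06, north 64 cos 333° = 57.02
Net displacement: -89.60 east, 64.46 north. Direction back to start is (89.60, -64.46): bearing = atan2(89.60, -64.46) mod 360° = 125.73° ≈ 126°.

126°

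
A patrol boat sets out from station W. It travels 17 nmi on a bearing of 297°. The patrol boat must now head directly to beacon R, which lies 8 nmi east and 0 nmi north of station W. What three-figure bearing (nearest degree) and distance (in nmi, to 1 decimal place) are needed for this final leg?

Leg 1 (297°, 17 nmi): east 17 sin 297° = -15.15, north 17 cos 297° = 7.72
Current position: (-15.15, 7.72). Target: (8, 0). Remaining: Δeast = 23.15, Δnorth = -7.72.
Bearing = atan2(23.15, -7.72) mod 360° = 108.44°; distance = √((23.15)² + (-7.72)²) = 24.400 nmi.

108°, 24.4 nmi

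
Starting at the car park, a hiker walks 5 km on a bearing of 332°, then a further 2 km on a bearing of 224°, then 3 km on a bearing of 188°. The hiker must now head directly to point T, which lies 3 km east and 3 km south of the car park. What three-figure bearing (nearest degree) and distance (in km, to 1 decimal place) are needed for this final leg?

113°, 7.8 km

Leg 1 (332°, 5 km): east 5 sin 332° = -2.35, north 5 cos 332° = 4.41
Leg 2 (224°, 2 km): east 2 sin 224° = -1.39, north 2 cos 224° = -1.44
Leg 3 (188°, 3 km): east 3 sin 188° = -0.42, north 3 cos 188° = -2.97
Current position: (-4.15, 0.01). Target: (3, -3). Remaining: Δeast = 7.15, Δnorth = -3.01.
Bearing = atan2(7.15, -3.01) mod 360° = 112.79°; distance = √((7.15)² + (-3.01)²) = 7.760 km.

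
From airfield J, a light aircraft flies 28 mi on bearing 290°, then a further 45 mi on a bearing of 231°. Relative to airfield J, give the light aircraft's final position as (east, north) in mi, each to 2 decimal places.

Leg 1 (290°, 28 mi): east 28 sin 290° = -26.31, north 28 cos 290° = 9.58
Leg 2 (231°, 45 mi): east 45 sin 231° = -34.97, north 45 cos 231° = -28.32
Summing: -61.28 mi east, -18.74 mi north → (-61.28, -18.74).

(-61.28, -18.74)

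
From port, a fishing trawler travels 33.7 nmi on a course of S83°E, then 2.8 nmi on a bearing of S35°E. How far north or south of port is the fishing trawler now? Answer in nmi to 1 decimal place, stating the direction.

Leg 1 (S83°E, 33.7 nmi): east 33.7 sin 97° = 33.45, north 33.7 cos 97° = -4.11
Leg 2 (S35°E, 2.8 nmi): east 2.8 sin 145° = 1.61, north 2.8 cos 145° = -2.29
Net north component: -6.40 nmi.

6.4 nmi south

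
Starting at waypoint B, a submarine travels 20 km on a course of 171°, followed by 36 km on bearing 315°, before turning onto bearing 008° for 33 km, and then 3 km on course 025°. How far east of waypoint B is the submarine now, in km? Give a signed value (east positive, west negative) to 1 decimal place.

-16.5 km

Leg 1 (171°, 20 km): east 20 sin 171° = 3.13, north 20 cos 171° = -19.75
Leg 2 (315°, 36 km): east 36 sin 315° = -25.46, north 36 cos 315° = 25.46
Leg 3 (008°, 33 km): east 33 sin 8° = 4.59, north 33 cos 8° = 32.68
Leg 4 (025°, 3 km): east 3 sin 25° = 1.27, north 3 cos 25° = 2.72
Net east component: -16.47 km.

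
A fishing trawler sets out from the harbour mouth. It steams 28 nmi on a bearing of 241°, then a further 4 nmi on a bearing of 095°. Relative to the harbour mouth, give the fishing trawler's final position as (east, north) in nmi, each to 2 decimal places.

(-20.50, -13.92)

Leg 1 (241°, 28 nmi): east 28 sin 241° = -24.49, north 28 cos 241° = -13.57
Leg 2 (095°, 4 nmi): east 4 sin 95° = 3.98, north 4 cos 95° = -0.35
Summing: -20.50 nmi east, -13.92 nmi north → (-20.50, -13.92).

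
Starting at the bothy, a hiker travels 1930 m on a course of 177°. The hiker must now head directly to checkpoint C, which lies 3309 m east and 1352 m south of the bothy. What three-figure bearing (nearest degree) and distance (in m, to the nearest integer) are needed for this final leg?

080°, 3259 m

Leg 1 (177°, 1930 m): east 1930 sin 177° = 101.01, north 1930 cos 177° = -1927.36
Current position: (101.01, -1927.36). Target: (3309, -1352). Remaining: Δeast = 3207.99, Δnorth = 575.36.
Bearing = atan2(3207.99, 575.36) mod 360° = 79.83°; distance = √((3207.99)² + (575.36)²) = 3259.178 m.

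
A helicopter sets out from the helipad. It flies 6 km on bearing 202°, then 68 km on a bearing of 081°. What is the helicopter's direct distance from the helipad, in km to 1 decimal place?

65.1 km

Leg 1 (202°, 6 km): east 6 sin 202° = -2.25, north 6 cos 202° = -5.56
Leg 2 (081°, 68 km): east 68 sin 81° = 67.16, north 68 cos 81° = 10.64
Net: 64.92 east, 5.07 north. Distance = √((64.92)² + (5.07)²) = 65.113 km.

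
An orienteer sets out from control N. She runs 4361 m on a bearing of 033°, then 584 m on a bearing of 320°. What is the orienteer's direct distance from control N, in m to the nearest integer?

4566 m

Leg 1 (033°, 4361 m): east 4361 sin 33° = 2375.17, north 4361 cos 33° = 3657.44
Leg 2 (320°, 584 m): east 584 sin 320° = -375.39, north 584 cos 320° = 447.37
Net: 1999.78 east, 4104.81 north. Distance = √((1999.78)² + (4104.81)²) = 4566.028 m.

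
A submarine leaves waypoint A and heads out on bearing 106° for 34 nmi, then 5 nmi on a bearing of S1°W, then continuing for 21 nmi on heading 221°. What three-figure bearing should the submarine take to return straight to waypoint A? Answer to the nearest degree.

328°

Leg 1 (106°, 34 nmi): east 34 sin 106° = 32.68, north 34 cos 106° = -9.37
Leg 2 (S1°W, 5 nmi): east 5 sin 181° = -0.09, north 5 cos 181° = -5.00
Leg 3 (221°, 21 nmi): east 21 sin 221° = -13.78, north 21 cos 221° = -15.85
Net displacement: 18.82 east, -30.22 north. Direction back to start is (-18.82, 30.22): bearing = atan2(-18.82, 30.22) mod 360° = 328.09° ≈ 328°.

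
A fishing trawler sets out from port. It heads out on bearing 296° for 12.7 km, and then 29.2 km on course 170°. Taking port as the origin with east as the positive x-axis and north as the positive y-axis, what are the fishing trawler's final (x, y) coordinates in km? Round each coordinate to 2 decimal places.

Leg 1 (296°, 12.7 km): east 12.7 sin 296° = -11.41, north 12.7 cos 296° = 5.57
Leg 2 (170°, 29.2 km): east 29.2 sin 170° = 5.07, north 29.2 cos 170° = -28.76
Summing: -6.34 km east, -23.19 km north → (-6.34, -23.19).

(-6.34, -23.19)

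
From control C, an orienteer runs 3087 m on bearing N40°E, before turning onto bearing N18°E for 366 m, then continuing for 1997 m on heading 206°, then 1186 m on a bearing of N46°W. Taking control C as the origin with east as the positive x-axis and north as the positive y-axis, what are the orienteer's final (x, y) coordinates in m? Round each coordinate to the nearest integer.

Leg 1 (N40°E, 3087 m): east 3087 sin 40° = 1984.29, north 3087 cos 40° = 2364.78
Leg 2 (N18°E, 366 m): east 366 sin 18° = 113.10, north 366 cos 18° = 348.09
Leg 3 (206°, 1997 m): east 1997 sin 206° = -875.43, north 1997 cos 206° = -1794.89
Leg 4 (N46°W, 1186 m): east 1186 sin 314° = -853.14, north 1186 cos 314° = 823.86
Summing: 368.82 m east, 1741.84 m north → (369, 1742).

(369, 1742)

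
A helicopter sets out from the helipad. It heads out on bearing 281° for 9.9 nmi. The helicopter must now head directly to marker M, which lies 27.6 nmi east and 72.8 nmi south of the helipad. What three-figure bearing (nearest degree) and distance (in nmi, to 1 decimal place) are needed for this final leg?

153°, 83.5 nmi

Leg 1 (281°, 9.9 nmi): east 9.9 sin 281° = -9.72, north 9.9 cos 281° = 1.89
Current position: (-9.72, 1.89). Target: (27.6, -72.8). Remaining: Δeast = 37.32, Δnorth = -74.69.
Bearing = atan2(37.32, -74.69) mod 360° = 153.45°; distance = √((37.32)² + (-74.69)²) = 83.493 nmi.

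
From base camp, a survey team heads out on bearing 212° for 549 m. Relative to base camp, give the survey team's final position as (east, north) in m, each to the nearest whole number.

Leg 1 (212°, 549 m): east 549 sin 212° = -290.93, north 549 cos 212° = -465.58
Summing: -290.93 m east, -465.58 m north → (-291, -466).

(-291, -466)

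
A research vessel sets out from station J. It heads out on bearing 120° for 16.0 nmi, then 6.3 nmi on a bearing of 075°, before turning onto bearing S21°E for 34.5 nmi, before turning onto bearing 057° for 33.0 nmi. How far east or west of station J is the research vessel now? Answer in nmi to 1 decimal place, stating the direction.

60.0 nmi east

Leg 1 (120°, 16.0 nmi): east 16.0 sin 120° = 13.86, north 16.0 cos 120° = -8.00
Leg 2 (075°, 6.3 nmi): east 6.3 sin 75° = 6.09, north 6.3 cos 75° = 1.63
Leg 3 (S21°E, 34.5 nmi): east 34.5 sin 159° = 12.36, north 34.5 cos 159° = -32.21
Leg 4 (057°, 33.0 nmi): east 33.0 sin 57° = 27.68, north 33.0 cos 57° = 17.97
Net east component: 59.98 nmi.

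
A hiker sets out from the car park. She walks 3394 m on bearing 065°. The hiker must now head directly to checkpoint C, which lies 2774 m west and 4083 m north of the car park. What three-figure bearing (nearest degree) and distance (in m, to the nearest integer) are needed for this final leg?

Leg 1 (065°, 3394 m): east 3394 sin 65° = 3076.01, north 3394 cos 65° = 1434.37
Current position: (3076.01, 1434.37). Target: (-2774, 4083). Remaining: Δeast = -5850.01, Δnorth = 2648.63.
Bearing = atan2(-5850.01, 2648.63) mod 360° = 294.36°; distance = √((-5850.01)² + (2648.63)²) = 6421.671 m.

294°, 6422 m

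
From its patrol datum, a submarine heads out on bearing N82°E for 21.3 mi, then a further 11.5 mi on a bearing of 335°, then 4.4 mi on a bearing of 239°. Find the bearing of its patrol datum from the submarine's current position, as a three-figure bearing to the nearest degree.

228°

Leg 1 (N82°E, 21.3 mi): east 21.3 sin 82° = 21.09, north 21.3 cos 82° = 2.96
Leg 2 (335°, 11.5 mi): east 11.5 sin 335° = -4.86, north 11.5 cos 335° = 10.42
Leg 3 (239°, 4.4 mi): east 4.4 sin 239° = -3.77, north 4.4 cos 239° = -2.27
Net displacement: 12.46 east, 11.12 north. Direction back to start is (-12.46, -11.12): bearing = atan2(-12.46, -11.12) mod 360° = 228.25° ≈ 228°.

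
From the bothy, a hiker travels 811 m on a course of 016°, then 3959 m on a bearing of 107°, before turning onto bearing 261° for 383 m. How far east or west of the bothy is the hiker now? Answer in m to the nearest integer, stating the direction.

3631 m east

Leg 1 (016°, 811 m): east 811 sin 16° = 223.54, north 811 cos 16° = 779.58
Leg 2 (107°, 3959 m): east 3959 sin 107° = 3786.01, north 3959 cos 107° = -1157.50
Leg 3 (261°, 383 m): east 383 sin 261° = -378.28, north 383 cos 261° = -59.91
Net east component: 3631.27 m.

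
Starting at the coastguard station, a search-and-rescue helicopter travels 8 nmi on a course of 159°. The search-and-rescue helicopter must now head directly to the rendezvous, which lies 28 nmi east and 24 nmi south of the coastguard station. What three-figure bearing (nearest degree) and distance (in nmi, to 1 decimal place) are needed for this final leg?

Leg 1 (159°, 8 nmi): east 8 sin 159° = 2.87, north 8 cos 159° = -7.47
Current position: (2.87, -7.47). Target: (28, -24). Remaining: Δeast = 25.13, Δnorth = -16.53.
Bearing = atan2(25.13, -16.53) mod 360° = 123.34°; distance = √((25.13)² + (-16.53)²) = 30.082 nmi.

123°, 30.1 nmi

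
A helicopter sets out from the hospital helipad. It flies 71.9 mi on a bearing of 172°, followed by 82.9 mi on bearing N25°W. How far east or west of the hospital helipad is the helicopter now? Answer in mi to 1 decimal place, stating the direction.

25.0 mi west

Leg 1 (172°, 71.9 mi): east 71.9 sin 172° = 10.01, north 71.9 cos 172° = -71.20
Leg 2 (N25°W, 82.9 mi): east 82.9 sin 335° = -35.04, north 82.9 cos 335° = 75.13
Net east component: -25.03 mi.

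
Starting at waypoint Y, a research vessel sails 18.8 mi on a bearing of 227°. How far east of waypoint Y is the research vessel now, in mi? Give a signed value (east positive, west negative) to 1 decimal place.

Leg 1 (227°, 18.8 mi): east 18.8 sin 227° = -13.75, north 18.8 cos 227° = -12.82
Net east component: -13.75 mi.

-13.7 mi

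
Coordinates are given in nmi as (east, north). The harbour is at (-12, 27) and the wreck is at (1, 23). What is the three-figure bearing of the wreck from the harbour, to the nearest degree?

107°

Δeast = 1 − -12 = 13.00; Δnorth = 23 − 27 = -4.00.
Bearing = atan2(Δeast, Δnorth) mod 360° = 107.10° ≈ 107°.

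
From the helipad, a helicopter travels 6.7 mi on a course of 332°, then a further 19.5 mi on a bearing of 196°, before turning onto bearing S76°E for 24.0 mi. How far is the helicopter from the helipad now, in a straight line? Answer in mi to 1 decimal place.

23.8 mi

Leg 1 (332°, 6.7 mi): east 6.7 sin 332° = -3.15, north 6.7 cos 332° = 5.92
Leg 2 (196°, 19.5 mi): east 19.5 sin 196° = -5.37, north 19.5 cos 196° = -18.74
Leg 3 (S76°E, 24.0 mi): east 24.0 sin 104° = 23.29, north 24.0 cos 104° = -5.81
Net: 14.77 east, -18.63 north. Distance = √((14.77)² + (-18.63)²) = 23.776 mi.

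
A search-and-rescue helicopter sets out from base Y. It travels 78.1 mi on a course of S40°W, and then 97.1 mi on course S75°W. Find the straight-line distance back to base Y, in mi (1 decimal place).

Leg 1 (S40°W, 78.1 mi): east 78.1 sin 220° = -50.20, north 78.1 cos 220° = -59.83
Leg 2 (S75°W, 97.1 mi): east 97.1 sin 255° = -93.79, north 97.1 cos 255° = -25.13
Net: -143.99 east, -84.96 north. Distance = √((-143.99)² + (-84.96)²) = 167.189 mi.

167.2 mi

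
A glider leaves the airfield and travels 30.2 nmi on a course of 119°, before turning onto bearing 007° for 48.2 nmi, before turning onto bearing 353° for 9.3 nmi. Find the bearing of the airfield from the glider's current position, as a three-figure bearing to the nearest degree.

216°

Leg 1 (119°, 30.2 nmi): east 30.2 sin 119° = 26.41, north 30.2 cos 119° = -14.64
Leg 2 (007°, 48.2 nmi): east 48.2 sin 7° = 5.87, north 48.2 cos 7° = 47.84
Leg 3 (353°, 9.3 nmi): east 9.3 sin 353° = -1.13, north 9.3 cos 353° = 9.23
Net displacement: 31.15 east, 42.43 north. Direction back to start is (-31.15, -42.43): bearing = atan2(-31.15, -42.43) mod 360° = 216.29° ≈ 216°.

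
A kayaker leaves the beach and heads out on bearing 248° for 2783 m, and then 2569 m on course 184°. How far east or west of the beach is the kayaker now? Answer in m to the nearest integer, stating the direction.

Leg 1 (248°, 2783 m): east 2783 sin 248° = -2580.35, north 2783 cos 248° = -1042.53
Leg 2 (184°, 2569 m): east 2569 sin 184° = -179.20, north 2569 cos 184° = -2562.74
Net east component: -2759.56 m.

2760 m west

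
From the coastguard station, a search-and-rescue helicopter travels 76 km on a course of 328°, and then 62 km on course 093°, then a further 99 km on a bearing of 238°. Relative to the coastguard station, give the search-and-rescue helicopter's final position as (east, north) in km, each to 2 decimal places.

(-62.32, 8.74)

Leg 1 (328°, 76 km): east 76 sin 328° = -40.27, north 76 cos 328° = 64.45
Leg 2 (093°, 62 km): east 62 sin 93° = 61.92, north 62 cos 93° = -3.24
Leg 3 (238°, 99 km): east 99 sin 238° = -83.96, north 99 cos 238° = -52.46
Summing: -62.32 km east, 8.74 km north → (-62.32, 8.74).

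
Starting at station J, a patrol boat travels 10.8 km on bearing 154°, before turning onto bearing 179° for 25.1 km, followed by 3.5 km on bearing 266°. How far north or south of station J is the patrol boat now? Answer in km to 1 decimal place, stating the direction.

35.0 km south

Leg 1 (154°, 10.8 km): east 10.8 sin 154° = 4.73, north 10.8 cos 154° = -9.71
Leg 2 (179°, 25.1 km): east 25.1 sin 179° = 0.44, north 25.1 cos 179° = -25.10
Leg 3 (266°, 3.5 km): east 3.5 sin 266° = -3.49, north 3.5 cos 266° = -0.24
Net north component: -35.05 km.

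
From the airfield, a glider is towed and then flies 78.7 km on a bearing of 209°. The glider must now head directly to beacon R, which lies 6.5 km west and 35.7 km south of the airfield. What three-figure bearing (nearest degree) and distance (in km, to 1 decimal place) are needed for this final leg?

Leg 1 (209°, 78.7 km): east 78.7 sin 209° = -38.15, north 78.7 cos 209° = -68.83
Current position: (-38.15, -68.83). Target: (-6.5, -35.7). Remaining: Δeast = 31.65, Δnorth = 33.13.
Bearing = atan2(31.65, 33.13) mod 360° = 43.69°; distance = √((31.65)² + (33.13)²) = 45.823 km.

044°, 45.8 km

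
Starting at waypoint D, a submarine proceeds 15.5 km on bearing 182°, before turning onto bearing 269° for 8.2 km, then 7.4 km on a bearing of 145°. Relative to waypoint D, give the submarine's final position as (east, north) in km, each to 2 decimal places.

(-4.50, -21.70)

Leg 1 (182°, 15.5 km): east 15.5 sin 182° = -0.54, north 15.5 cos 182° = -15.49
Leg 2 (269°, 8.2 km): east 8.2 sin 269° = -8.20, north 8.2 cos 269° = -0.14
Leg 3 (145°, 7.4 km): east 7.4 sin 145° = 4.24, north 7.4 cos 145° = -6.06
Summing: -4.50 km east, -21.70 km north → (-4.50, -21.70).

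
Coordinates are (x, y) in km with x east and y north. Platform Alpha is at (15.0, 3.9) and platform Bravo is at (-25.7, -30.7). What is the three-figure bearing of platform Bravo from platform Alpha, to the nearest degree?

Δeast = -25.7 − 15.0 = -40.70; Δnorth = -30.7 − 3.9 = -34.60.
Bearing = atan2(Δeast, Δnorth) mod 360° = 229.63° ≈ 230°.

230°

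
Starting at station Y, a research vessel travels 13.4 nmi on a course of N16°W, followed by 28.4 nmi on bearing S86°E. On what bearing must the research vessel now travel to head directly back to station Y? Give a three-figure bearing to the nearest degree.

246°

Leg 1 (N16°W, 13.4 nmi): east 13.4 sin 344° = -3.69, north 13.4 cos 344° = 12.88
Leg 2 (S86°E, 28.4 nmi): east 28.4 sin 94° = 28.33, north 28.4 cos 94° = -1.98
Net displacement: 24.64 east, 10.90 north. Direction back to start is (-24.64, -10.90): bearing = atan2(-24.64, -10.90) mod 360° = 246.13° ≈ 246°.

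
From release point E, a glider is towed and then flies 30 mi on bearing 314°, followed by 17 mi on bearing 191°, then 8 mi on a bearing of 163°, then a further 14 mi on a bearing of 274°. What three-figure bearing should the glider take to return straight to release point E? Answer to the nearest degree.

Leg 1 (314°, 30 mi): east 30 sin 314° = -21.58, north 30 cos 314° = 20.84
Leg 2 (191°, 17 mi): east 17 sin 191° = -3.24, north 17 cos 191° = -16.69
Leg 3 (163°, 8 mi): east 8 sin 163° = 2.34, north 8 cos 163° = -7.65
Leg 4 (274°, 14 mi): east 14 sin 274° = -13.97, north 14 cos 274° = 0.98
Net displacement: -36.45 east, -2.52 north. Direction back to start is (36.45, 2.52): bearing = atan2(36.45, 2.52) mod 360° = 86.04° ≈ 086°.

086°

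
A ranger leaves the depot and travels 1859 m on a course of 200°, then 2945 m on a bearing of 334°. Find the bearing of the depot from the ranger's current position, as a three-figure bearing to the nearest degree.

Leg 1 (200°, 1859 m): east 1859 sin 200° = -635.82, north 1859 cos 200° = -1746.89
Leg 2 (334°, 2945 m): east 2945 sin 334° = -1291.00, north 2945 cos 334° = 2646.95
Net displacement: -1926.82 east, 900.06 north. Direction back to start is (1926.82, -900.06): bearing = atan2(1926.82, -900.06) mod 360° = 115.04° ≈ 115°.

115°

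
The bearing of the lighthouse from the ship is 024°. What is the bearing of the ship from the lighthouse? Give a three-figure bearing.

204°

Back-bearing = 024° + 180° = 204°.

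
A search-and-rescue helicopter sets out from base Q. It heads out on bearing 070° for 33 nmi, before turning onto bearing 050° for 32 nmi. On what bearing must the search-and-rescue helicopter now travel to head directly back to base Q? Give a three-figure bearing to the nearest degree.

Leg 1 (070°, 33 nmi): east 33 sin 70° = 31.01, north 33 cos 70° = 11.29
Leg 2 (050°, 32 nmi): east 32 sin 50° = 24.51, north 32 cos 50° = 20.57
Net displacement: 55.52 east, 31.86 north. Direction back to start is (-55.52, -31.86): bearing = atan2(-55.52, -31.86) mod 360° = 240.16° ≈ 240°.

240°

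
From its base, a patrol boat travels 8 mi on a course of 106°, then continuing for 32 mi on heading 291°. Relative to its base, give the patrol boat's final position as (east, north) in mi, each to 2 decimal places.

(-22.18, 9.26)

Leg 1 (106°, 8 mi): east 8 sin 106° = 7.69, north 8 cos 106° = -2.21
Leg 2 (291°, 32 mi): east 32 sin 291° = -29.87, north 32 cos 291° = 11.47
Summing: -22.18 mi east, 9.26 mi north → (-22.18, 9.26).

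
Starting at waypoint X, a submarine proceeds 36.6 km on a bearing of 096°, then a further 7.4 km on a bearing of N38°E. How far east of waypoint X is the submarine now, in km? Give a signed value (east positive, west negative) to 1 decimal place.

41.0 km

Leg 1 (096°, 36.6 km): east 36.6 sin 96° = 36.40, north 36.6 cos 96° = -3.83
Leg 2 (N38°E, 7.4 km): east 7.4 sin 38° = 4.56, north 7.4 cos 38° = 5.83
Net east component: 40.96 km.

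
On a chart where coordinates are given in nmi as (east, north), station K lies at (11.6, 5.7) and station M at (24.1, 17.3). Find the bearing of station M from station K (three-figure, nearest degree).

047°

Δeast = 24.1 − 11.6 = 12.50; Δnorth = 17.3 − 5.7 = 11.60.
Bearing = atan2(Δeast, Δnorth) mod 360° = 47.14° ≈ 047°.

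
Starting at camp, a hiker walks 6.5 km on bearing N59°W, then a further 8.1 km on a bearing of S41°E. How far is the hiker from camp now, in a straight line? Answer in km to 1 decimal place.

2.8 km

Leg 1 (N59°W, 6.5 km): east 6.5 sin 301° = -5.57, north 6.5 cos 301° = 3.35
Leg 2 (S41°E, 8.1 km): east 8.1 sin 139° = 5.31, north 8.1 cos 139° = -6.11
Net: -0.26 east, -2.77 north. Distance = √((-0.26)² + (-2.77)²) = 2.777 km.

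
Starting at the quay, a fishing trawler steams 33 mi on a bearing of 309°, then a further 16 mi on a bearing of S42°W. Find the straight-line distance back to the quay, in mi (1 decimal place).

Leg 1 (309°, 33 mi): east 33 sin 309° = -25.65, north 33 cos 309° = 20.77
Leg 2 (S42°W, 16 mi): east 16 sin 222° = -10.71, north 16 cos 222° = -11.89
Net: -36.35 east, 8.88 north. Distance = √((-36.35)² + (8.88)²) = 37.420 mi.

37.4 mi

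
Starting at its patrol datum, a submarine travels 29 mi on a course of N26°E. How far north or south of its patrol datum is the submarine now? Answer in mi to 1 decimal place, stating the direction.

26.1 mi north

Leg 1 (N26°E, 29 mi): east 29 sin 26° = 12.71, north 29 cos 26° = 26.07
Net north component: 26.07 mi.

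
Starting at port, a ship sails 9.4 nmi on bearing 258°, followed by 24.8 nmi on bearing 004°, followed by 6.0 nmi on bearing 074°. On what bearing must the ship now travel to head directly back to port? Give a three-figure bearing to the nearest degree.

176°

Leg 1 (258°, 9.4 nmi): east 9.4 sin 258° = -9.19, north 9.4 cos 258° = -1.95
Leg 2 (004°, 24.8 nmi): east 24.8 sin 4° = 1.73, north 24.8 cos 4° = 24.74
Leg 3 (074°, 6.0 nmi): east 6.0 sin 74° = 5.77, north 6.0 cos 74° = 1.65
Net displacement: -1.70 east, 24.44 north. Direction back to start is (1.70, -24.44): bearing = atan2(1.70, -24.44) mod 360° = 176.03° ≈ 176°.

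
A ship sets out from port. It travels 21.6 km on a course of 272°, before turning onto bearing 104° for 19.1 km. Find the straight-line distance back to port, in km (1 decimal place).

Leg 1 (272°, 21.6 km): east 21.6 sin 272° = -21.59, north 21.6 cos 272° = 0.75
Leg 2 (104°, 19.1 km): east 19.1 sin 104° = 18.53, north 19.1 cos 104° = -4.62
Net: -3.05 east, -3.87 north. Distance = √((-3.05)² + (-3.87)²) = 4.928 km.

4.9 km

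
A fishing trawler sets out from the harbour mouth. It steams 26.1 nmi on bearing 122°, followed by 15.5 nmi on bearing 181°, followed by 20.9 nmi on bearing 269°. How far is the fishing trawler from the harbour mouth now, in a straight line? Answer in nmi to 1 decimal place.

29.7 nmi

Leg 1 (122°, 26.1 nmi): east 26.1 sin 122° = 22.13, north 26.1 cos 122° = -13.83
Leg 2 (181°, 15.5 nmi): east 15.5 sin 181° = -0.27, north 15.5 cos 181° = -15.50
Leg 3 (269°, 20.9 nmi): east 20.9 sin 269° = -20.90, north 20.9 cos 269° = -0.36
Net: 0.97 east, -29.69 north. Distance = √((0.97)² + (-29.69)²) = 29.709 nmi.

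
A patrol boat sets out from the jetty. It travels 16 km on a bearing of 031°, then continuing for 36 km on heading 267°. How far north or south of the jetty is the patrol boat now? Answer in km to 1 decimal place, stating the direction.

11.8 km north

Leg 1 (031°, 16 km): east 16 sin 31° = 8.24, north 16 cos 31° = 13.71
Leg 2 (267°, 36 km): east 36 sin 267° = -35.95, north 36 cos 267° = -1.88
Net north component: 11.83 km.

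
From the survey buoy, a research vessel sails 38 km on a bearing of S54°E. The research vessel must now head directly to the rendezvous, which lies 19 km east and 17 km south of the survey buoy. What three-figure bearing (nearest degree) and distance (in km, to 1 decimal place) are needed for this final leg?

Leg 1 (S54°E, 38 km): east 38 sin 126° = 30.74, north 38 cos 126° = -22.34
Current position: (30.74, -22.34). Target: (19, -17). Remaining: Δeast = -11.74, Δnorth = 5.34.
Bearing = atan2(-11.74, 5.34) mod 360° = 294.44°; distance = √((-11.74)² + (5.34)²) = 12.898 km.

294°, 12.9 km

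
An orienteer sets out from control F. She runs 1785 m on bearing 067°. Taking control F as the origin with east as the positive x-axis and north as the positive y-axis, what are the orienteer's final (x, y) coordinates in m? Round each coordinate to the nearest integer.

(1643, 697)

Leg 1 (067°, 1785 m): east 1785 sin 67° = 1643.10, north 1785 cos 67° = 697.46
Summing: 1643.10 m east, 697.46 m north → (1643, 697).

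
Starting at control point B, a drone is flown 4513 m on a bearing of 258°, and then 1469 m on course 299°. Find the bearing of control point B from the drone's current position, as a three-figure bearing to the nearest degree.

Leg 1 (258°, 4513 m): east 4513 sin 258° = -4414.38, north 4513 cos 258° = -938.31
Leg 2 (299°, 1469 m): east 1469 sin 299° = -1284.82, north 1469 cos 299° = 712.19
Net displacement: -5699.20 east, -226.12 north. Direction back to start is (5699.20, 226.12): bearing = atan2(5699.20, 226.12) mod 360° = 87.73° ≈ 088°.

088°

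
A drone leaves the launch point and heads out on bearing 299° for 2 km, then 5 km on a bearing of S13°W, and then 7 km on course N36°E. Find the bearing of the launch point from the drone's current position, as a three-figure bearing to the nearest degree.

Leg 1 (299°, 2 km): east 2 sin 299° = -1.75, north 2 cos 299° = 0.97
Leg 2 (S13°W, 5 km): east 5 sin 193° = -1.12, north 5 cos 193° = -4.87
Leg 3 (N36°E, 7 km): east 7 sin 36° = 4.11, north 7 cos 36° = 5.66
Net displacement: 1.24 east, 1.76 north. Direction back to start is (-1.24, -1.76): bearing = atan2(-1.24, -1.76) mod 360° = 215.16° ≈ 215°.

215°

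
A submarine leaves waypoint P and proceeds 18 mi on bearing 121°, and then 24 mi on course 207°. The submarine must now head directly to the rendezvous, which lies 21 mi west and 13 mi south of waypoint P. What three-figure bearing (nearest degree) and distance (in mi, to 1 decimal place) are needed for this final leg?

305°, 31.0 mi

Leg 1 (121°, 18 mi): east 18 sin 121° = 15.43, north 18 cos 121° = -9.27
Leg 2 (207°, 24 mi): east 24 sin 207° = -10.90, north 24 cos 207° = -21.38
Current position: (4.53, -30.65). Target: (-21, -13). Remaining: Δeast = -25.53, Δnorth = 17.65.
Bearing = atan2(-25.53, 17.65) mod 360° = 304.66°; distance = √((-25.53)² + (17.65)²) = 31.043 mi.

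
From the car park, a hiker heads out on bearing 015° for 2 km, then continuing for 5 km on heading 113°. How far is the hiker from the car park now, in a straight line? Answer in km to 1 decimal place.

5.1 km

Leg 1 (015°, 2 km): east 2 sin 15° = 0.52, north 2 cos 15° = 1.93
Leg 2 (113°, 5 km): east 5 sin 113° = 4.60, north 5 cos 113° = -1.95
Net: 5.12 east, -0.02 north. Distance = √((5.12)² + (-0.02)²) = 5.120 km.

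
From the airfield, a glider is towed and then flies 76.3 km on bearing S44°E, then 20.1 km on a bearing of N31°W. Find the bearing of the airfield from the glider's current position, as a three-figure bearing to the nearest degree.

311°

Leg 1 (S44°E, 76.3 km): east 76.3 sin 136° = 53.00, north 76.3 cos 136° = -54.89
Leg 2 (N31°W, 20.1 km): east 20.1 sin 329° = -10.35, north 20.1 cos 329° = 17.23
Net displacement: 42.65 east, -37.66 north. Direction back to start is (-42.65, 37.66): bearing = atan2(-42.65, 37.66) mod 360° = 311.44° ≈ 311°.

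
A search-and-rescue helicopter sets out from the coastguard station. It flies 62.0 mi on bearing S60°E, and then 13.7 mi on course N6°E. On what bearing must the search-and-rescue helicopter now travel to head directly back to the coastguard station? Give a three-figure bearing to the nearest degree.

Leg 1 (S60°E, 62.0 mi): east 62.0 sin 120° = 53.69, north 62.0 cos 120° = -31.00
Leg 2 (N6°E, 13.7 mi): east 13.7 sin 6° = 1.43, north 13.7 cos 6° = 13.62
Net displacement: 55.13 east, -17.38 north. Direction back to start is (-55.13, 17.38): bearing = atan2(-55.13, 17.38) mod 360° = 287.49° ≈ 287°.

287°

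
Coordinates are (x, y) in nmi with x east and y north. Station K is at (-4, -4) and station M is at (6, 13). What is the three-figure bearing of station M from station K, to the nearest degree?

030°

Δeast = 6 − -4 = 10.00; Δnorth = 13 − -4 = 17.00.
Bearing = atan2(Δeast, Δnorth) mod 360° = 30.47° ≈ 030°.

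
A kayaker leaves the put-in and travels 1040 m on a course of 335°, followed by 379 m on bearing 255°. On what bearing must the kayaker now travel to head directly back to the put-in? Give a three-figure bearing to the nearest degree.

136°

Leg 1 (335°, 1040 m): east 1040 sin 335° = -439.52, north 1040 cos 335° = 942.56
Leg 2 (255°, 379 m): east 379 sin 255° = -366.09, north 379 cos 255° = -98.09
Net displacement: -805.61 east, 844.47 north. Direction back to start is (805.61, -844.47): bearing = atan2(805.61, -844.47) mod 360° = 136.35° ≈ 136°.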